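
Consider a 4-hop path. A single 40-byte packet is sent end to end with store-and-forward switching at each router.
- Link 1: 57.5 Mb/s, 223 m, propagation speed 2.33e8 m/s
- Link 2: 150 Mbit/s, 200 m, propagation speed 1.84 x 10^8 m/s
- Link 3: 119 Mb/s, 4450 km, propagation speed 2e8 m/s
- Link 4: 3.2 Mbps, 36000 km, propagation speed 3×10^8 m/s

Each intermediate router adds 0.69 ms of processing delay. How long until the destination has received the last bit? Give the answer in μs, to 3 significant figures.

144000 μs

L = 40 × 8 = 320 bits.
Transmission delays (L/R per hop): 5.56522, 2.13333, 2.68908, 100 μs; sum = 110.388 μs.
Propagation delays (d/s per hop): 0.957082, 1.08696, 22250, 120000 μs; sum = 142252 μs.
Processing at 3 router(s): 3 × 0.69 ms = 2070 μs.
End-to-end = 144000 μs.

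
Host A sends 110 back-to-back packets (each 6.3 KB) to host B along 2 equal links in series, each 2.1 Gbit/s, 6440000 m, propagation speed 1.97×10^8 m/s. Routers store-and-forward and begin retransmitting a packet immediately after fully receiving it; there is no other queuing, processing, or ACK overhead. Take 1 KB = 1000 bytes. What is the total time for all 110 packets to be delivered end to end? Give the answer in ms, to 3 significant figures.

Per-hop transmission t_tx = L/R = 50400/2100000000 = 0.024 ms.
Per-hop propagation t_prop = 6440000/197000000 = 32.6904 ms.
Pipeline fill: first packet needs 2·t_tx to clear all hops; remaining 109 packets each add one t_tx.
Total = (2+110-1)·t_tx + 2·t_prop = 111·0.024 + 2·32.6904 = 68.0 ms.

68.0 ms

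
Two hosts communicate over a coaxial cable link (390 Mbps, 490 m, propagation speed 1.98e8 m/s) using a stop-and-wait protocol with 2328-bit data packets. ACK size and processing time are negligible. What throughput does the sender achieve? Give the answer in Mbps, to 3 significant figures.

t_tx = L/R = 2328/390000000 = 5.96923e-06 s.
t_prop = 490/198000000 = 2.47475e-06 s; RTT = 4.94949e-06 s.
Cycle = t_tx + RTT = 1.09187e-05 s.
Throughput = L / cycle = 2328 / 1.09187e-05 = 213 Mbps.

213 Mbps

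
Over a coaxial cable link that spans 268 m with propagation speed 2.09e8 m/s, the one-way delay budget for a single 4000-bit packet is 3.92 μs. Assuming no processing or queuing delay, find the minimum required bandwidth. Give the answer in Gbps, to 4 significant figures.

1.516 Gbps

Propagation delay = 268 / 209000000 = 1.2823 μs.
Transmission budget = 3.92 − 1.2823 = 2.6377 μs.
R ≥ L / t_tx = 4000 bits / 2.6377e-06 s = 1.516 Gbps.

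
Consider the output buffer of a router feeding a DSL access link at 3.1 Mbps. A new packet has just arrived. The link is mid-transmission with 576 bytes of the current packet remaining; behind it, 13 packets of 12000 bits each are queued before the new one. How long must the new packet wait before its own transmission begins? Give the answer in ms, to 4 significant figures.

Each queued packet: L/R = 12000/3100000 = 3.87097 ms.
13 queued → 50.3226 ms.
Plus remaining 4608 bits of current packet: 1.48645 ms.
Queuing delay = 51.81 ms.

51.81 ms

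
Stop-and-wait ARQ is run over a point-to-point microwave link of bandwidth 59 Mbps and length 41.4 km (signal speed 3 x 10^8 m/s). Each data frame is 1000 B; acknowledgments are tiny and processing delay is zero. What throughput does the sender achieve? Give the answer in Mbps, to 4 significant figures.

19.44 Mbps

t_tx = L/R = 8000/59000000 = 0.000135593 s.
t_prop = 41400/300000000 = 0.000138 s; RTT = 0.000276 s.
Cycle = t_tx + RTT = 0.000411593 s.
Throughput = L / cycle = 8000 / 0.000411593 = 19.44 Mbps.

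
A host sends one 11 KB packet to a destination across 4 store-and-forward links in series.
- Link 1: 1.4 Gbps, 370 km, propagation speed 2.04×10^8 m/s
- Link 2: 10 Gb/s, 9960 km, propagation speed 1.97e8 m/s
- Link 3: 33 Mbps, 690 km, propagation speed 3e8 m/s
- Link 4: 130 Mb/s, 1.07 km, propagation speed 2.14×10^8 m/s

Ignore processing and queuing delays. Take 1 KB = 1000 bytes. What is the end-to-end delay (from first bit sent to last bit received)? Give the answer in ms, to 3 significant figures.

58.1 ms

L = 88000 bits.
Transmission delays (L/R per hop): 0.0628571, 0.0088, 2.66667, 0.676923 ms; sum = 3.41525 ms.
Propagation delays (d/s per hop): 1.81373, 50.5584, 2.3, 0.005 ms; sum = 54.6771 ms.
End-to-end = 58.1 ms.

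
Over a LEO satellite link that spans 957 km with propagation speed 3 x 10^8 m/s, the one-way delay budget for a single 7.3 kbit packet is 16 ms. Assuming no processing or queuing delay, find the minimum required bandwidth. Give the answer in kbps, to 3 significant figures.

570 kbps

Propagation delay = 957000 / 300000000 = 3.19 ms.
Transmission budget = 16 − 3.19 = 12.81 ms.
R ≥ L / t_tx = 7300 bits / 0.01281 s = 570 kbps.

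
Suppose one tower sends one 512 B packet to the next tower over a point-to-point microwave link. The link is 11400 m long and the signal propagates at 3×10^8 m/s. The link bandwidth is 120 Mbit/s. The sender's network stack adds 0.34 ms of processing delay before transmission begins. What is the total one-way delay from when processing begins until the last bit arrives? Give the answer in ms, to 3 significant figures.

L = 512 × 8 = 4096 bits.
Transmission delay = L/R = 4096 / 120000000 = 0.0341333 ms.
Propagation delay = d/s = 11400 m / 300000000 m/s = 0.038 ms.
Plus processing delay 0.34 ms = 0.34 ms.
Total = 0.412 ms.

0.412 ms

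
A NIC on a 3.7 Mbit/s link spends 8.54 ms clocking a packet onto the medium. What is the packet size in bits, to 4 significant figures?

L = R × t_tx = 3700000 b/s × 0.00854 s = 31598 bits.

31600 bits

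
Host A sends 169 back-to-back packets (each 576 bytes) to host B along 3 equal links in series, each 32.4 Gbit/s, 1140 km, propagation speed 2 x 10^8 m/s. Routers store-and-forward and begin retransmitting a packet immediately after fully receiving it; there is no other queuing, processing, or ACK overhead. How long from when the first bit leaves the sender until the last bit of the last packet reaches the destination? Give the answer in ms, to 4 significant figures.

17.12 ms

Per-hop transmission t_tx = L/R = 4608/32400000000 = 0.000142222 ms.
Per-hop propagation t_prop = 1140000/200000000 = 5.7 ms.
Pipeline fill: first packet needs 3·t_tx to clear all hops; remaining 168 packets each add one t_tx.
Total = (3+169-1)·t_tx + 3·t_prop = 171·0.000142222 + 3·5.7 = 17.12 ms.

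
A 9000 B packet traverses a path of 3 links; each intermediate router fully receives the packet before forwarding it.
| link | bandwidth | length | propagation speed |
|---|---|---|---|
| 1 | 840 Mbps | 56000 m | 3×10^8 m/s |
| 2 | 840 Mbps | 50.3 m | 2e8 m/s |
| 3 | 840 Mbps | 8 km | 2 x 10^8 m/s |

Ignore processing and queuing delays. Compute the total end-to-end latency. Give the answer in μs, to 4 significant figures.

484.1 μs

L = 9000 × 8 = 72000 bits.
Transmission delay per hop = L/R = 72000/840000000 = 85.7143 μs; 3 hops → 257.143 μs.
Propagation delays (d/s per hop): 186.667, 0.2515, 40 μs; sum = 226.918 μs.
End-to-end = 484.1 μs.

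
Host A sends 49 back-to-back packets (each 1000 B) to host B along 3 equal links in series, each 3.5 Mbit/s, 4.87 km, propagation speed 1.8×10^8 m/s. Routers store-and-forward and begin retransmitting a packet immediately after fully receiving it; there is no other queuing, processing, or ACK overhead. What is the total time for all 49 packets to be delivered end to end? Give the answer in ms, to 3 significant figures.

Per-hop transmission t_tx = L/R = 8000/3500000 = 2.28571 ms.
Per-hop propagation t_prop = 4870/180000000 = 0.0270556 ms.
Pipeline fill: first packet needs 3·t_tx to clear all hops; remaining 48 packets each add one t_tx.
Total = (3+49-1)·t_tx + 3·t_prop = 51·2.28571 + 3·0.0270556 = 117 ms.

117 ms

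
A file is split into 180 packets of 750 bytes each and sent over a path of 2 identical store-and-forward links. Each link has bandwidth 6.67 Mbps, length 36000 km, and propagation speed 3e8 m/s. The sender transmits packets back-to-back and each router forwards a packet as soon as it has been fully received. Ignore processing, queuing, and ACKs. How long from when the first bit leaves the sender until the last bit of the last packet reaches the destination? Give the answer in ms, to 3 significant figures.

Per-hop transmission t_tx = L/R = 6000/6670000 = 0.89955 ms.
Per-hop propagation t_prop = 36000000/300000000 = 120 ms.
Pipeline fill: first packet needs 2·t_tx to clear all hops; remaining 179 packets each add one t_tx.
Total = (2+180-1)·t_tx + 2·t_prop = 181·0.89955 + 2·120 = 403 ms.

403 ms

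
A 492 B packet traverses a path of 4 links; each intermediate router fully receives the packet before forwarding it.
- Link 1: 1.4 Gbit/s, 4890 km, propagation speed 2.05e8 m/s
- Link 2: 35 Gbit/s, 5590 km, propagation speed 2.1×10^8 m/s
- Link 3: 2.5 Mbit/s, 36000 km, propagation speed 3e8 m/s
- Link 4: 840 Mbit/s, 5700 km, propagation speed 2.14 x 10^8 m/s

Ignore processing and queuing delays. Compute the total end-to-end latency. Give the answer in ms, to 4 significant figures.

198.7 ms

L = 492 × 8 = 3936 bits.
Transmission delays (L/R per hop): 0.00281143, 0.000112457, 1.5744, 0.00468571 ms; sum = 1.58201 ms.
Propagation delays (d/s per hop): 23.8537, 26.619, 120, 26.6355 ms; sum = 197.108 ms.
End-to-end = 198.7 ms.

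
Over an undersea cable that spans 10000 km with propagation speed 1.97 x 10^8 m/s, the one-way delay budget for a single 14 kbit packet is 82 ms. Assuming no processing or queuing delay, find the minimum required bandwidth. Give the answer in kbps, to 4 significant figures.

Propagation delay = 10000000 / 197000000 = 50.7614 ms.
Transmission budget = 82 − 50.7614 = 31.2386 ms.
R ≥ L / t_tx = 14000 bits / 0.0312386 s = 448.2 kbps.

448.2 kbps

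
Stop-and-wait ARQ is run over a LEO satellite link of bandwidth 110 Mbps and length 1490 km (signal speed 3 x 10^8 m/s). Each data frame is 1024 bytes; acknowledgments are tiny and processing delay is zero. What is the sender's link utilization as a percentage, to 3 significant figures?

t_tx = L/R = 8192/110000000 = 7.44727e-05 s.
t_prop = 1490000/300000000 = 0.00496667 s; RTT = 0.00993333 s.
Cycle = t_tx + RTT = 0.0100078 s.
Utilization = t_tx / cycle = 7.44727e-05/0.0100078 = 0.744 %.

0.744 %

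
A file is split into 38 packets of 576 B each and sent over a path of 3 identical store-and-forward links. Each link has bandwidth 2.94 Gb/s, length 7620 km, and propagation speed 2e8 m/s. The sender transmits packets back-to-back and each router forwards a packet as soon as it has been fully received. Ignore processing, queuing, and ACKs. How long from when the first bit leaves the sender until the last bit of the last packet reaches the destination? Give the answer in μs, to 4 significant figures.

Per-hop transmission t_tx = L/R = 4608/2940000000 = 1.56735 μs.
Per-hop propagation t_prop = 7620000/200000000 = 38100 μs.
Pipeline fill: first packet needs 3·t_tx to clear all hops; remaining 37 packets each add one t_tx.
Total = (3+38-1)·t_tx + 3·t_prop = 40·1.56735 + 3·38100 = 114400 μs.

114400 μs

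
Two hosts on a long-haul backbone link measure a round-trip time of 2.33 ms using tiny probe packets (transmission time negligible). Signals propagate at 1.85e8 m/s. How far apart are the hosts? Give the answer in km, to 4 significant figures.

215.5 km

One-way propagation = RTT/2 = 1.165 ms.
d = s × t = 185000000 × 0.001165 = 215.5 km.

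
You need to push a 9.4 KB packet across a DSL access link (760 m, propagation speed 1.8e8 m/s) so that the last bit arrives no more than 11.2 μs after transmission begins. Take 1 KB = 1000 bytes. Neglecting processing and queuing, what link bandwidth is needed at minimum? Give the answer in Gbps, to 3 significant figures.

10.8 Gbps

L = 75200 bits.
Propagation delay = 760 / 180000000 = 4.22222 μs.
Transmission budget = 11.2 − 4.22222 = 6.97778 μs.
R ≥ L / t_tx = 75200 bits / 6.97778e-06 s = 10.8 Gbps.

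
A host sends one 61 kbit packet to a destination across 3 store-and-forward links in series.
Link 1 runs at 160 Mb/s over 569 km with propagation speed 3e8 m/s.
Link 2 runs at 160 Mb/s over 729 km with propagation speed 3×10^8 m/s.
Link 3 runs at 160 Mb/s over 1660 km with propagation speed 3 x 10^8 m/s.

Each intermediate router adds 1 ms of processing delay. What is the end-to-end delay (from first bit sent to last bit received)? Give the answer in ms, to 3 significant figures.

13.0 ms

L = 61000 bits.
Transmission delay per hop = L/R = 61000/160000000 = 0.38125 ms; 3 hops → 1.14375 ms.
Propagation delays (d/s per hop): 1.89667, 2.43, 5.53333 ms; sum = 9.86 ms.
Processing at 2 router(s): 2 × 1 ms = 2 ms.
End-to-end = 13.0 ms.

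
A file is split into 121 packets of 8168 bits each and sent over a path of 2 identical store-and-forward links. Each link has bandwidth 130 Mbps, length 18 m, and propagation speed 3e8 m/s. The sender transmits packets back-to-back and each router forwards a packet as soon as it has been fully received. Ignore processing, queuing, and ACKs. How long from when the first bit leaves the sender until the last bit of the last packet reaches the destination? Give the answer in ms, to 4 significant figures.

Per-hop transmission t_tx = L/R = 8168/130000000 = 0.0628308 ms.
Per-hop propagation t_prop = 18/300000000 = 6e-05 ms.
Pipeline fill: first packet needs 2·t_tx to clear all hops; remaining 120 packets each add one t_tx.
Total = (2+121-1)·t_tx + 2·t_prop = 122·0.0628308 + 2·6e-05 = 7.665 ms.

7.665 ms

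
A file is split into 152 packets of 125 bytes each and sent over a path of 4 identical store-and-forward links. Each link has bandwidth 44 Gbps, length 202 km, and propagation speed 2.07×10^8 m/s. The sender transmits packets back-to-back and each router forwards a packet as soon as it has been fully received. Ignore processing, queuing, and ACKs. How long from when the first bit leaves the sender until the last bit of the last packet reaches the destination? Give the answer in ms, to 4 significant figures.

Per-hop transmission t_tx = L/R = 1000/44000000000 = 2.27273e-05 ms.
Per-hop propagation t_prop = 202000/2.07e+08 = 0.975845 ms.
Pipeline fill: first packet needs 4·t_tx to clear all hops; remaining 151 packets each add one t_tx.
Total = (4+152-1)·t_tx + 4·t_prop = 155·2.27273e-05 + 4·0.975845 = 3.907 ms.

3.907 ms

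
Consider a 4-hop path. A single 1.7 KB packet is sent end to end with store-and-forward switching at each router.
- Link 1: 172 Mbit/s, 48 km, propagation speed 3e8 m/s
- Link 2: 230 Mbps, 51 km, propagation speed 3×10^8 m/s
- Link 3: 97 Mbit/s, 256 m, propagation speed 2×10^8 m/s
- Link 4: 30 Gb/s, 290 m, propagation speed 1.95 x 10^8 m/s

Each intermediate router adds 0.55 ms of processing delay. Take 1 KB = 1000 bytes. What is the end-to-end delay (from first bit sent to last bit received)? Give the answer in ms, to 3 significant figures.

2.26 ms

L = 13600 bits.
Transmission delays (L/R per hop): 0.0790698, 0.0591304, 0.140206, 0.000453333 ms; sum = 0.27886 ms.
Propagation delays (d/s per hop): 0.16, 0.17, 0.00128, 0.00148718 ms; sum = 0.332767 ms.
Processing at 3 router(s): 3 × 0.55 ms = 1.65 ms.
End-to-end = 2.26 ms.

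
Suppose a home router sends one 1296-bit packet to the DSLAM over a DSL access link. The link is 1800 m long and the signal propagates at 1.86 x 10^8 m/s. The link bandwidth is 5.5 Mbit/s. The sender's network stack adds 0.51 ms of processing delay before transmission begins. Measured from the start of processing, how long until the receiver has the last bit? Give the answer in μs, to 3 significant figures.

Transmission delay = L/R = 1296 / 5500000 = 235.636 μs.
Propagation delay = d/s = 1800 m / 186000000 m/s = 9.67742 μs.
Plus processing delay 0.51 ms = 510 μs.
Total = 755 μs.

755 μs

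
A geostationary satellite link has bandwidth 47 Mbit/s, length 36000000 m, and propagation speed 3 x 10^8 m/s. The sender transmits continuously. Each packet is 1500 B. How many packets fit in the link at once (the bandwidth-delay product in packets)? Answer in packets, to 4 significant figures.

Propagation delay = 36000000 / 300000000 = 0.12 s.
BDP = R × t_prop = 47000000 × 0.12 = 5640000 bits.
In packets of 12000 bits: 470.0 packets.

470.0 packets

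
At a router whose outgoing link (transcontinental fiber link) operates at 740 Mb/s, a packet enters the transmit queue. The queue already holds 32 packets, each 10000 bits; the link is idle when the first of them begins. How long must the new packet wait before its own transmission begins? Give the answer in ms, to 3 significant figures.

Each queued packet: L/R = 10000/740000000 = 0.0135135 ms.
32 queued → 0.432432 ms.
Queuing delay = 0.432 ms.

0.432 ms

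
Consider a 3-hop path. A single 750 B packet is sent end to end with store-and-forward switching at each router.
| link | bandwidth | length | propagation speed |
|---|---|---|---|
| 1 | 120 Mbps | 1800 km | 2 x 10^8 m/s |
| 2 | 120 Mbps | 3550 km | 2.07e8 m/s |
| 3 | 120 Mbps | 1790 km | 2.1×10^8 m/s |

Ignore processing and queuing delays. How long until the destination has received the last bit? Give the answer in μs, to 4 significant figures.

34820 μs

L = 750 × 8 = 6000 bits.
Transmission delay per hop = L/R = 6000/120000000 = 50 μs; 3 hops → 150 μs.
Propagation delays (d/s per hop): 9000, 17149.8, 8523.81 μs; sum = 34673.6 μs.
End-to-end = 34820 μs.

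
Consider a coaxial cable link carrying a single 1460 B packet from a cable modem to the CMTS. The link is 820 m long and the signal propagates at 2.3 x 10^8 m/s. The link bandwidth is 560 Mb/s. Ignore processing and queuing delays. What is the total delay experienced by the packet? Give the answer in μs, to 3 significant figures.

L = 1460 × 8 = 11680 bits.
Transmission delay = L/R = 11680 / 560000000 = 20.8571 μs.
Propagation delay = d/s = 820 m / 2.3e+08 m/s = 3.56522 μs.
Total = 24.4 μs.

24.4 μs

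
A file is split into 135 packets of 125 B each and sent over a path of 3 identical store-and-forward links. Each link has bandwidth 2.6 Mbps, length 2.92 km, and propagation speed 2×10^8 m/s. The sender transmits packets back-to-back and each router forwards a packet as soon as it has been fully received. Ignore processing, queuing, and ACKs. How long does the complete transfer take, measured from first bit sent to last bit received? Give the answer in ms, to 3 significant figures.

Per-hop transmission t_tx = L/R = 1000/2600000 = 0.384615 ms.
Per-hop propagation t_prop = 2920/200000000 = 0.0146 ms.
Pipeline fill: first packet needs 3·t_tx to clear all hops; remaining 134 packets each add one t_tx.
Total = (3+135-1)·t_tx + 3·t_prop = 137·0.384615 + 3·0.0146 = 52.7 ms.

52.7 ms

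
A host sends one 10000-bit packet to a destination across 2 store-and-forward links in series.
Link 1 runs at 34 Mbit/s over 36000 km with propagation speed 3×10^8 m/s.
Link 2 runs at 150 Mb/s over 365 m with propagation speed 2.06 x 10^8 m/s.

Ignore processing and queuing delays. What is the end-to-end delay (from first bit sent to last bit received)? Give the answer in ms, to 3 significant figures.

120 ms

Transmission delays (L/R per hop): 0.294118, 0.0666667 ms; sum = 0.360784 ms.
Propagation delays (d/s per hop): 120, 0.00177184 ms; sum = 120.002 ms.
End-to-end = 120 ms.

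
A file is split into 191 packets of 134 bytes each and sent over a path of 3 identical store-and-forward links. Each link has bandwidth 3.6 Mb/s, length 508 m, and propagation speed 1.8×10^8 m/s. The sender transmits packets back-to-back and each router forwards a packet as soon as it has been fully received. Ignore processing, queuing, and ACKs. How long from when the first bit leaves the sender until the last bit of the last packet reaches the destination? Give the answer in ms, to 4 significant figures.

57.48 ms

Per-hop transmission t_tx = L/R = 1072/3600000 = 0.297778 ms.
Per-hop propagation t_prop = 508/180000000 = 0.00282222 ms.
Pipeline fill: first packet needs 3·t_tx to clear all hops; remaining 190 packets each add one t_tx.
Total = (3+191-1)·t_tx + 3·t_prop = 193·0.297778 + 3·0.00282222 = 57.48 ms.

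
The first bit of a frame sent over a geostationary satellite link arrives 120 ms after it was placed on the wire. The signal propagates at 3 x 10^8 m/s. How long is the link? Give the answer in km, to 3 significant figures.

d = s × t_prop = 300000000 × 0.12 = 36000 km.

36000 km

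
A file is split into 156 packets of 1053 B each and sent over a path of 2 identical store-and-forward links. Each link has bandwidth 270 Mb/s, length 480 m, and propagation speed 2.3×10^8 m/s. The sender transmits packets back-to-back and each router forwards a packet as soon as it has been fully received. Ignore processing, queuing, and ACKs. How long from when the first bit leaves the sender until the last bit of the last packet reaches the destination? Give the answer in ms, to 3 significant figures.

Per-hop transmission t_tx = L/R = 8424/270000000 = 0.0312 ms.
Per-hop propagation t_prop = 480/2.3e+08 = 0.00208696 ms.
Pipeline fill: first packet needs 2·t_tx to clear all hops; remaining 155 packets each add one t_tx.
Total = (2+156-1)·t_tx + 2·t_prop = 157·0.0312 + 2·0.00208696 = 4.90 ms.

4.90 ms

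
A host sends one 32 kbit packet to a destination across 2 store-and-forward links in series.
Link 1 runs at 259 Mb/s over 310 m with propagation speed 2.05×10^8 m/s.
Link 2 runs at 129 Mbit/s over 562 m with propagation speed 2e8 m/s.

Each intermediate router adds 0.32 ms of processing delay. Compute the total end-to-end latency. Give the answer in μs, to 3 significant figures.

L = 32000 bits.
Transmission delays (L/R per hop): 123.552, 248.062 μs; sum = 371.614 μs.
Propagation delays (d/s per hop): 1.5122, 2.81 μs; sum = 4.3222 μs.
Processing at 1 router(s): 1 × 0.32 ms = 320 μs.
End-to-end = 696 μs.

696 μs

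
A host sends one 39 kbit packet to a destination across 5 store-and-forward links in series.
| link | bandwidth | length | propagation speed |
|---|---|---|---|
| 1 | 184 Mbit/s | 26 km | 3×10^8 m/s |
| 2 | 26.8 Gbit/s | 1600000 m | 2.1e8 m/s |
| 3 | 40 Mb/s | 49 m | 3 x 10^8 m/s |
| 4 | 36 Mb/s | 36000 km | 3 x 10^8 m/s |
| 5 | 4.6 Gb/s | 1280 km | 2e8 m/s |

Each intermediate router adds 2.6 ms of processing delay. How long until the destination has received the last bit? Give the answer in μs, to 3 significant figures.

L = 39000 bits.
Transmission delays (L/R per hop): 211.957, 1.45522, 975, 1083.33, 8.47826 μs; sum = 2280.22 μs.
Propagation delays (d/s per hop): 86.6667, 7619.05, 0.163333, 120000, 6400 μs; sum = 134106 μs.
Processing at 4 router(s): 4 × 2.6 ms = 10400 μs.
End-to-end = 147000 μs.

147000 μs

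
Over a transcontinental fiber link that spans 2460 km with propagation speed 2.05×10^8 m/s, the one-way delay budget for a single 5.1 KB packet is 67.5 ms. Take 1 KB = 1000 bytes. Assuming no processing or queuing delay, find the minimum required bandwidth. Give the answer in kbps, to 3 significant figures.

735 kbps

L = 40800 bits.
Propagation delay = 2460000 / 2.05e+08 = 12 ms.
Transmission budget = 67.5 − 12 = 55.5 ms.
R ≥ L / t_tx = 40800 bits / 0.0555 s = 735 kbps.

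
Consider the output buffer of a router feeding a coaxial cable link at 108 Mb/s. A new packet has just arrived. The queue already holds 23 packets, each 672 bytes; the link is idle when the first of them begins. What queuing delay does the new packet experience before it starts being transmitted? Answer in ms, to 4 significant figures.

1.145 ms

Each queued packet: L/R = 5376/108000000 = 0.0497778 ms.
23 queued → 1.14489 ms.
Queuing delay = 1.145 ms.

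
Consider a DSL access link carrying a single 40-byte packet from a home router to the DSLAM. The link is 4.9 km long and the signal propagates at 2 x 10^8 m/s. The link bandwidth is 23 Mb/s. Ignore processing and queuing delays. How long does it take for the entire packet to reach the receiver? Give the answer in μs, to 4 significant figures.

38.41 μs

L = 40 × 8 = 320 bits.
Transmission delay = L/R = 320 / 23000000 = 13.913 μs.
Propagation delay = d/s = 4900 m / 200000000 m/s = 24.5 μs.
Total = 38.41 μs.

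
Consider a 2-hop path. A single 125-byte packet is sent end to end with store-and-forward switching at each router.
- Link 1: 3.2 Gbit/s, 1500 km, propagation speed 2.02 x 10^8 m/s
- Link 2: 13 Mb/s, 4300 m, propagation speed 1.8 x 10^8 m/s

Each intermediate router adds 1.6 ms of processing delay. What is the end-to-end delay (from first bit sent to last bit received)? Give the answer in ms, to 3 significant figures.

9.13 ms

L = 125 × 8 = 1000 bits.
Transmission delays (L/R per hop): 0.0003125, 0.0769231 ms; sum = 0.0772356 ms.
Propagation delays (d/s per hop): 7.42574, 0.0238889 ms; sum = 7.44963 ms.
Processing at 1 router(s): 1 × 1.6 ms = 1.6 ms.
End-to-end = 9.13 ms.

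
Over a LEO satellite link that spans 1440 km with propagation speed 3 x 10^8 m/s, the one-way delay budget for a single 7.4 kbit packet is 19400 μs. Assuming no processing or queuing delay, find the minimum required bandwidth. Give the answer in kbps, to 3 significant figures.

507 kbps

Propagation delay = 1440000 / 300000000 = 4800 μs.
Transmission budget = 19400 − 4800 = 14600 μs.
R ≥ L / t_tx = 7400 bits / 0.0146 s = 507 kbps.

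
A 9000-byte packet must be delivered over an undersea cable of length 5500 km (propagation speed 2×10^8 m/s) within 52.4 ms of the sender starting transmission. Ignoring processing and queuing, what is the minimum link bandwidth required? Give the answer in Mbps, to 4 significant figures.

2.892 Mbps

L = 72000 bits.
Propagation delay = 5500000 / 200000000 = 27.5 ms.
Transmission budget = 52.4 − 27.5 = 24.9 ms.
R ≥ L / t_tx = 72000 bits / 0.0249 s = 2.892 Mbps.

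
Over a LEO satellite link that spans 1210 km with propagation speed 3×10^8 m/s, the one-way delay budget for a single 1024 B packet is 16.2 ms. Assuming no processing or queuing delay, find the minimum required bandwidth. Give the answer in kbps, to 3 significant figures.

L = 8192 bits.
Propagation delay = 1210000 / 300000000 = 4.03333 ms.
Transmission budget = 16.2 − 4.03333 = 12.1667 ms.
R ≥ L / t_tx = 8192 bits / 0.0121667 s = 673 kbps.

673 kbps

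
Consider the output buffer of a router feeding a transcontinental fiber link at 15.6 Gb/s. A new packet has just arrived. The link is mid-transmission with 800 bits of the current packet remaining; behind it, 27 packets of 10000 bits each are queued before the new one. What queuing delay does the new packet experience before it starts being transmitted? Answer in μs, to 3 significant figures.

Each queued packet: L/R = 10000/15600000000 = 0.641026 μs.
27 queued → 17.3077 μs.
Plus remaining 800 bits of current packet: 0.0512821 μs.
Queuing delay = 17.4 μs.

17.4 μs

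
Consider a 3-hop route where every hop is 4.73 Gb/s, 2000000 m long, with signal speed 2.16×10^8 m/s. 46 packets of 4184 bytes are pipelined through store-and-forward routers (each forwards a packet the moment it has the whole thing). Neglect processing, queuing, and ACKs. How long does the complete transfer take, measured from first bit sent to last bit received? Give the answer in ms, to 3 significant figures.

Per-hop transmission t_tx = L/R = 33472/4730000000 = 0.00707653 ms.
Per-hop propagation t_prop = 2000000/216000000 = 9.25926 ms.
Pipeline fill: first packet needs 3·t_tx to clear all hops; remaining 45 packets each add one t_tx.
Total = (3+46-1)·t_tx + 3·t_prop = 48·0.00707653 + 3·9.25926 = 28.1 ms.

28.1 ms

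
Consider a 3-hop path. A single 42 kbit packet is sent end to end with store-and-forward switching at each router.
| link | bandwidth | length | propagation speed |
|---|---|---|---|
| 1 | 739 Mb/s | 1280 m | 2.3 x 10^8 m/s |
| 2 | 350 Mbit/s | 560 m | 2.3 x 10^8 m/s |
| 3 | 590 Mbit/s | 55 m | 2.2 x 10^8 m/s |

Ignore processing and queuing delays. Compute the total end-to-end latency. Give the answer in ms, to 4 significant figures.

L = 42000 bits.
Transmission delays (L/R per hop): 0.0568336, 0.12, 0.0711864 ms; sum = 0.24802 ms.
Propagation delays (d/s per hop): 0.00556522, 0.00243478, 0.00025 ms; sum = 0.00825 ms.
End-to-end = 0.2563 ms.

0.2563 ms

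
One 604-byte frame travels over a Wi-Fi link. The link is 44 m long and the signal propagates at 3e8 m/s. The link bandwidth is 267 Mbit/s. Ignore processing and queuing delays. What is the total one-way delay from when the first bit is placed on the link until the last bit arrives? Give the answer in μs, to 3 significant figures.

L = 604 × 8 = 4832 bits.
Transmission delay = L/R = 4832 / 267000000 = 18.0974 μs.
Propagation delay = d/s = 44 m / 300000000 m/s = 0.146667 μs.
Total = 18.2 μs.

18.2 μs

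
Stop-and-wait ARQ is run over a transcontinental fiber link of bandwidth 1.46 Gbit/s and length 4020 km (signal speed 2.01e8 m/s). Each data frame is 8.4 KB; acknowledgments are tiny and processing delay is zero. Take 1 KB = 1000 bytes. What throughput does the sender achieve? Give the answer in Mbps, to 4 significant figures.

t_tx = L/R = 67200/1460000000 = 4.60274e-05 s.
t_prop = 4020000/2.01e+08 = 0.02 s; RTT = 0.04 s.
Cycle = t_tx + RTT = 0.040046 s.
Throughput = L / cycle = 67200 / 0.040046 = 1.678 Mbps.

1.678 Mbps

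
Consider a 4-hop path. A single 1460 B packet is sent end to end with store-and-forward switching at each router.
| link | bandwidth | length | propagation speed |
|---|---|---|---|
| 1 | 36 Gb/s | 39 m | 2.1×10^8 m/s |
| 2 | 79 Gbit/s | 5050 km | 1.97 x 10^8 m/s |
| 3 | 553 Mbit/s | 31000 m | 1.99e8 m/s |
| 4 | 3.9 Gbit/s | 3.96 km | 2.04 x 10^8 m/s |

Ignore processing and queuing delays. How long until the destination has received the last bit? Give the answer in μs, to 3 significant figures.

25800 μs

L = 1460 × 8 = 11680 bits.
Transmission delays (L/R per hop): 0.324444, 0.147848, 21.1212, 2.99487 μs; sum = 24.5883 μs.
Propagation delays (d/s per hop): 0.185714, 25634.5, 155.779, 19.4118 μs; sum = 25809.9 μs.
End-to-end = 25800 μs.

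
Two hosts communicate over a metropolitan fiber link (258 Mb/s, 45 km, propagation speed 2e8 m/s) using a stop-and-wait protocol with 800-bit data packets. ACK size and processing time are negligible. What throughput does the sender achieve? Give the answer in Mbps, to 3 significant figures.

t_tx = L/R = 800/258000000 = 3.10078e-06 s.
t_prop = 45000/200000000 = 0.000225 s; RTT = 0.00045 s.
Cycle = t_tx + RTT = 0.000453101 s.
Throughput = L / cycle = 800 / 0.000453101 = 1.77 Mbps.

1.77 Mbps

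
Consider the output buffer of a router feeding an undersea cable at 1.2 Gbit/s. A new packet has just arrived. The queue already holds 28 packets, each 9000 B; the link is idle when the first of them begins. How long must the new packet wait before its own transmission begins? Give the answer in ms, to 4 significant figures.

Each queued packet: L/R = 72000/1200000000 = 0.06 ms.
28 queued → 1.68 ms.
Queuing delay = 1.680 ms.

1.680 ms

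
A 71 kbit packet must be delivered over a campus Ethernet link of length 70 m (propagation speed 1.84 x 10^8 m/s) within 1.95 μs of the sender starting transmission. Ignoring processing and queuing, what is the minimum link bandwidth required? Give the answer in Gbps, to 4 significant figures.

Propagation delay = 70 / 184000000 = 0.380435 μs.
Transmission budget = 1.95 − 0.380435 = 1.56957 μs.
R ≥ L / t_tx = 71000 bits / 1.56957e-06 s = 45.24 Gbps.

45.24 Gbps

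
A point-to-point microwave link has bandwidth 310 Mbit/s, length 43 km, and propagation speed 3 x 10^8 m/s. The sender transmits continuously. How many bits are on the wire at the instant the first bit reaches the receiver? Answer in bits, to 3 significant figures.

44400 bits

Propagation delay = 43000 / 300000000 = 0.000143333 s.
BDP = R × t_prop = 310000000 × 0.000143333 = 44433.3 bits.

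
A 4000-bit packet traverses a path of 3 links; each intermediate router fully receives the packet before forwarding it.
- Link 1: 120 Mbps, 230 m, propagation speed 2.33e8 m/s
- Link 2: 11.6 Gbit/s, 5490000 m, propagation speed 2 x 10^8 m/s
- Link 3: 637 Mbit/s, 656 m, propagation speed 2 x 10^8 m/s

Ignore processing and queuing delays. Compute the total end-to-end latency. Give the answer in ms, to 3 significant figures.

27.5 ms

Transmission delays (L/R per hop): 0.0333333, 0.000344828, 0.00627943 ms; sum = 0.0399576 ms.
Propagation delays (d/s per hop): 0.000987124, 27.45, 0.00328 ms; sum = 27.4543 ms.
End-to-end = 27.5 ms.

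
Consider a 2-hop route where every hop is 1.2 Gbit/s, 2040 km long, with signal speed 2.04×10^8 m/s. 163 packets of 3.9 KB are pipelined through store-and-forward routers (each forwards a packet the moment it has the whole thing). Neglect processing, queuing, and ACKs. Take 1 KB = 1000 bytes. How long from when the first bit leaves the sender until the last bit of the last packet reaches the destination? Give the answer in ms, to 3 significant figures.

24.3 ms

Per-hop transmission t_tx = L/R = 31200/1200000000 = 0.026 ms.
Per-hop propagation t_prop = 2040000/204000000 = 10 ms.
Pipeline fill: first packet needs 2·t_tx to clear all hops; remaining 162 packets each add one t_tx.
Total = (2+163-1)·t_tx + 2·t_prop = 164·0.026 + 2·10 = 24.3 ms.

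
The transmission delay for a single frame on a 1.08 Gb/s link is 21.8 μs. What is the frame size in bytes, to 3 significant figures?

2940 bytes

L = R × t_tx = 1080000000 b/s × 2.18e-05 s = 23544 bits.
In bytes: 23544 / 8 = 2940 bytes.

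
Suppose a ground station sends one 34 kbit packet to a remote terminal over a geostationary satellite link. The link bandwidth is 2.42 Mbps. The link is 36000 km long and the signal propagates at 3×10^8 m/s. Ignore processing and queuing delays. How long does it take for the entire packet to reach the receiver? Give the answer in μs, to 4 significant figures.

134000 μs

L = 34000 bits.
Transmission delay = L/R = 34000 / 2420000 = 14049.6 μs.
Propagation delay = d/s = 36000000 m / 300000000 m/s = 120000 μs.
Total = 134000 μs.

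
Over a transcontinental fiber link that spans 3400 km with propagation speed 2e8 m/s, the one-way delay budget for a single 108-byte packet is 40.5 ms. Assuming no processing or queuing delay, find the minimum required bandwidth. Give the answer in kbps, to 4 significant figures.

L = 864 bits.
Propagation delay = 3400000 / 200000000 = 17 ms.
Transmission budget = 40.5 − 17 = 23.5 ms.
R ≥ L / t_tx = 864 bits / 0.0235 s = 36.77 kbps.

36.77 kbps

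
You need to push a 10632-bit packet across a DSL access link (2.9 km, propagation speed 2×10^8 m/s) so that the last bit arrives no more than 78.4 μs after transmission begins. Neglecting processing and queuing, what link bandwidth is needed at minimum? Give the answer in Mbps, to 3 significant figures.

166 Mbps

Propagation delay = 2900 / 200000000 = 14.5 μs.
Transmission budget = 78.4 − 14.5 = 63.9 μs.
R ≥ L / t_tx = 10632 bits / 6.39e-05 s = 166 Mbps.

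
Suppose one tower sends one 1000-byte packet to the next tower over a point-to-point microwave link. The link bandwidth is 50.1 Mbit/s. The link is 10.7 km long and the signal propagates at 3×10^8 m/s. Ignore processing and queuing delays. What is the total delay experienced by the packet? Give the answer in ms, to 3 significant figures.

L = 1000 × 8 = 8000 bits.
Transmission delay = L/R = 8000 / 50100000 = 0.159681 ms.
Propagation delay = d/s = 10700 m / 300000000 m/s = 0.0356667 ms.
Total = 0.195 ms.

0.195 ms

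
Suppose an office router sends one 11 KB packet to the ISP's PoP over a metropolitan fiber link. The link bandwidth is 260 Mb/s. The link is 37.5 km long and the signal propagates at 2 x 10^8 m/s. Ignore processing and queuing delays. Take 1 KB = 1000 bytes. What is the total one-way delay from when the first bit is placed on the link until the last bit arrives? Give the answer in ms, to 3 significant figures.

0.526 ms

L = 88000 bits.
Transmission delay = L/R = 88000 / 260000000 = 0.338462 ms.
Propagation delay = d/s = 37500 m / 200000000 m/s = 0.1875 ms.
Total = 0.526 ms.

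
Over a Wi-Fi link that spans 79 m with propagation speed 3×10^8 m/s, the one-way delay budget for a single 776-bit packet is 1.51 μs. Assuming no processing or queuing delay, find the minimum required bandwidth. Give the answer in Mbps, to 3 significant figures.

622 Mbps

Propagation delay = 79 / 300000000 = 0.263333 μs.
Transmission budget = 1.51 − 0.263333 = 1.24667 μs.
R ≥ L / t_tx = 776 bits / 1.24667e-06 s = 622 Mbps.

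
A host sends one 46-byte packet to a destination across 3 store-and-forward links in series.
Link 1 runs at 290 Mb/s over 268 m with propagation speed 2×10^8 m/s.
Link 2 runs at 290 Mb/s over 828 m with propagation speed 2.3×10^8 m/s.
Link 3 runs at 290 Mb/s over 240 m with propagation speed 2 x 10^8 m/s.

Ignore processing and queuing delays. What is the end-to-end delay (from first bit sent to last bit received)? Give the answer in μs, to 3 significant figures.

9.95 μs

L = 46 × 8 = 368 bits.
Transmission delay per hop = L/R = 368/290000000 = 1.26897 μs; 3 hops → 3.8069 μs.
Propagation delays (d/s per hop): 1.34, 3.6, 1.2 μs; sum = 6.14 μs.
End-to-end = 9.95 μs.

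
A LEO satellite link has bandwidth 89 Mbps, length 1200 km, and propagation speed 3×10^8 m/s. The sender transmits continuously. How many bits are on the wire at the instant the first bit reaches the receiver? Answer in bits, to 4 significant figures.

Propagation delay = 1200000 / 300000000 = 0.004 s.
BDP = R × t_prop = 89000000 × 0.004 = 356000 bits.

356000 bits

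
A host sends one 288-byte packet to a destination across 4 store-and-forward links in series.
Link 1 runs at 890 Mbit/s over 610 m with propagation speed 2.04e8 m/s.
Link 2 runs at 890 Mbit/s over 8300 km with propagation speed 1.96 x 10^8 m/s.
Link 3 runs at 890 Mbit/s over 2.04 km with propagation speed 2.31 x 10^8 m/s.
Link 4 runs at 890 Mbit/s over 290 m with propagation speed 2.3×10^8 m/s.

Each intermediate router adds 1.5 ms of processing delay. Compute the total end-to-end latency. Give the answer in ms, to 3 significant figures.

L = 288 × 8 = 2304 bits.
Transmission delay per hop = L/R = 2304/890000000 = 0.00258876 ms; 4 hops → 0.0103551 ms.
Propagation delays (d/s per hop): 0.0029902, 42.3469, 0.00883117, 0.00126087 ms; sum = 42.36 ms.
Processing at 3 router(s): 3 × 1.5 ms = 4.5 ms.
End-to-end = 46.9 ms.

46.9 ms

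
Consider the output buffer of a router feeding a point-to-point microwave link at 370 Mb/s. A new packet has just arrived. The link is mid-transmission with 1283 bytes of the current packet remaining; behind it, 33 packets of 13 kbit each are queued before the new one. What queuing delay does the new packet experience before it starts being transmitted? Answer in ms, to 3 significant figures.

1.19 ms

Each queued packet: L/R = 13000/370000000 = 0.0351351 ms.
33 queued → 1.15946 ms.
Plus remaining 10264 bits of current packet: 0.0277405 ms.
Queuing delay = 1.19 ms.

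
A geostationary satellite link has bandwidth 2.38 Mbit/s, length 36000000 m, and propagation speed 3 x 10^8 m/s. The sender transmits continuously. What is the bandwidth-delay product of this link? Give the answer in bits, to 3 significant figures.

286000 bits

Propagation delay = 36000000 / 300000000 = 0.12 s.
BDP = R × t_prop = 2380000 × 0.12 = 285600 bits.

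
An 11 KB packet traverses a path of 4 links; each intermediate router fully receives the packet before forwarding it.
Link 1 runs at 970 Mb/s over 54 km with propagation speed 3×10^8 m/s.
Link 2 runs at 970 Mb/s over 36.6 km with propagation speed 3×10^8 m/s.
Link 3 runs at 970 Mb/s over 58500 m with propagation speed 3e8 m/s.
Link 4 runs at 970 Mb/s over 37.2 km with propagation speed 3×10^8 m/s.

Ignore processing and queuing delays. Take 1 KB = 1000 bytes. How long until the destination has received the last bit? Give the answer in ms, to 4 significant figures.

L = 88000 bits.
Transmission delay per hop = L/R = 88000/970000000 = 0.0907216 ms; 4 hops → 0.362887 ms.
Propagation delays (d/s per hop): 0.18, 0.122, 0.195, 0.124 ms; sum = 0.621 ms.
End-to-end = 0.9839 ms.

0.9839 ms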